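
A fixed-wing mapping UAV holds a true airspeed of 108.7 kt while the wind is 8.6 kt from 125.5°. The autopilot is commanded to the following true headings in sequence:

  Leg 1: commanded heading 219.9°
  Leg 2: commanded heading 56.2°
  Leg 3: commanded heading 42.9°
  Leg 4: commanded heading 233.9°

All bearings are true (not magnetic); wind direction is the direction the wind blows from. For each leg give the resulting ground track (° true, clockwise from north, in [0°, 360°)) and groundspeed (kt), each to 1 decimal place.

Leg 1: heading 219.9°; drift +4.5° → track 224.4°, groundspeed 109.7 kt
Leg 2: heading 56.2°; drift -4.4° → track 51.8°, groundspeed 106.0 kt
Leg 3: heading 42.9°; drift -4.5° → track 38.4°, groundspeed 107.9 kt
Leg 4: heading 233.9°; drift +4.2° → track 238.1°, groundspeed 111.7 kt

Leg 1: track=224.4°, groundspeed=109.7 kt
Leg 2: track=51.8°, groundspeed=106.0 kt
Leg 3: track=38.4°, groundspeed=107.9 kt
Leg 4: track=238.1°, groundspeed=111.7 kt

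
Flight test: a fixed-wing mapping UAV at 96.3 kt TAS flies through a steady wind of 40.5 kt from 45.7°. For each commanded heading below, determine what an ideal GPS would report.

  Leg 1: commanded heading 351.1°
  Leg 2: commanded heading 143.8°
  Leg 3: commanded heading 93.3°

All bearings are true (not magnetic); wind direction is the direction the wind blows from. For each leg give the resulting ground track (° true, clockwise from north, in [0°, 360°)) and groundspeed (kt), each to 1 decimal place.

Leg 1: track=326.7°, groundspeed=80.0 kt
Leg 2: track=165.3°, groundspeed=109.6 kt
Leg 3: track=116.7°, groundspeed=75.2 kt

Leg 1: heading 351.1°; drift -24.4° → track 326.7°, groundspeed 80.0 kt
Leg 2: heading 143.8°; drift +21.5° → track 165.3°, groundspeed 109.6 kt
Leg 3: heading 93.3°; drift +23.4° → track 116.7°, groundspeed 75.2 kt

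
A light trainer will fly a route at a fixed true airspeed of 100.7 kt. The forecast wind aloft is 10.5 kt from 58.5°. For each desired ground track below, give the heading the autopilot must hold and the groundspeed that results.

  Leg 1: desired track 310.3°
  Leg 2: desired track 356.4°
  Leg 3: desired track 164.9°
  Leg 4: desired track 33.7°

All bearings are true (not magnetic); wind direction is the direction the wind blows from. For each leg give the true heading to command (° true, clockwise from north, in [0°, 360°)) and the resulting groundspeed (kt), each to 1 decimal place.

Leg 1: desired track 310.3°; wind correction +5.7° → command heading 316.0°, groundspeed 103.5 kt
Leg 2: desired track 356.4°; wind correction +5.3° → command heading 1.7°, groundspeed 95.4 kt
Leg 3: desired track 164.9°; wind correction -5.7° → command heading 159.2°, groundspeed 103.2 kt
Leg 4: desired track 33.7°; wind correction +2.5° → command heading 36.2°, groundspeed 91.1 kt

Leg 1: heading=316.0°, groundspeed=103.5 kt
Leg 2: heading=1.7°, groundspeed=95.4 kt
Leg 3: heading=159.2°, groundspeed=103.2 kt
Leg 4: heading=36.2°, groundspeed=91.1 kt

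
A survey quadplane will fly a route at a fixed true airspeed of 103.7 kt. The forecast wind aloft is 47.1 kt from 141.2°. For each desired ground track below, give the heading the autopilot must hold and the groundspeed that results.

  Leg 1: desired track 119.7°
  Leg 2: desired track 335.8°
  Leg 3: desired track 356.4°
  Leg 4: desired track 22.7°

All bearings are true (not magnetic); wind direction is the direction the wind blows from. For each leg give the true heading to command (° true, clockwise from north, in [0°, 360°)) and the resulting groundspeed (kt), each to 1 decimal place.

Leg 1: desired track 119.7°; wind correction +9.6° → command heading 129.3°, groundspeed 58.4 kt
Leg 2: desired track 335.8°; wind correction +6.6° → command heading 342.4°, groundspeed 148.6 kt
Leg 3: desired track 356.4°; wind correction +15.2° → command heading 11.6°, groundspeed 138.6 kt
Leg 4: desired track 22.7°; wind correction +23.5° → command heading 46.2°, groundspeed 117.6 kt

Leg 1: heading=129.3°, groundspeed=58.4 kt
Leg 2: heading=342.4°, groundspeed=148.6 kt
Leg 3: heading=11.6°, groundspeed=138.6 kt
Leg 4: heading=46.2°, groundspeed=117.6 kt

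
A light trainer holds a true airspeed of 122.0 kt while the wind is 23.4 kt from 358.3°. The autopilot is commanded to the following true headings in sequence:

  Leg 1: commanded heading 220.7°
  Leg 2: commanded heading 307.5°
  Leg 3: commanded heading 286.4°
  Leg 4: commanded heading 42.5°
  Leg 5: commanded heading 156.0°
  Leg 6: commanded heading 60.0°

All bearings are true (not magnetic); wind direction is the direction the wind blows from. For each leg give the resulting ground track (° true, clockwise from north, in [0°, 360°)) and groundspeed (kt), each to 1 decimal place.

Leg 1: track=214.2°, groundspeed=140.2 kt
Leg 2: track=297.9°, groundspeed=108.7 kt
Leg 3: track=275.4°, groundspeed=116.9 kt
Leg 4: track=51.3°, groundspeed=106.5 kt
Leg 5: track=159.5°, groundspeed=143.9 kt
Leg 6: track=70.5°, groundspeed=112.8 kt

Leg 1: heading 220.7°; drift -6.5° → track 214.2°, groundspeed 140.2 kt
Leg 2: heading 307.5°; drift -9.6° → track 297.9°, groundspeed 108.7 kt
Leg 3: heading 286.4°; drift -11.0° → track 275.4°, groundspeed 116.9 kt
Leg 4: heading 42.5°; drift +8.8° → track 51.3°, groundspeed 106.5 kt
Leg 5: heading 156.0°; drift +3.5° → track 159.5°, groundspeed 143.9 kt
Leg 6: heading 60.0°; drift +10.5° → track 70.5°, groundspeed 112.8 kt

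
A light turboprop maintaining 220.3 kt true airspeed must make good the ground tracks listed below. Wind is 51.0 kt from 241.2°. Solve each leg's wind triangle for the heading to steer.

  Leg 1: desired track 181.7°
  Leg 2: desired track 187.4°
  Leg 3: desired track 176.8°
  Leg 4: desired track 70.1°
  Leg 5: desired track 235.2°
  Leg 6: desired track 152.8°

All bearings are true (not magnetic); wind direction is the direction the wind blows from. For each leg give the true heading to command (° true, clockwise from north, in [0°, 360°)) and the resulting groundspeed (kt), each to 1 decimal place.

Leg 1: desired track 181.7°; wind correction +11.5° → command heading 193.2°, groundspeed 190.0 kt
Leg 2: desired track 187.4°; wind correction +10.8° → command heading 198.2°, groundspeed 186.3 kt
Leg 3: desired track 176.8°; wind correction +12.1° → command heading 188.9°, groundspeed 193.4 kt
Leg 4: desired track 70.1°; wind correction +2.1° → command heading 72.2°, groundspeed 270.5 kt
Leg 5: desired track 235.2°; wind correction +1.4° → command heading 236.6°, groundspeed 169.5 kt
Leg 6: desired track 152.8°; wind correction +13.4° → command heading 166.2°, groundspeed 212.9 kt

Leg 1: heading=193.2°, groundspeed=190.0 kt
Leg 2: heading=198.2°, groundspeed=186.3 kt
Leg 3: heading=188.9°, groundspeed=193.4 kt
Leg 4: heading=72.2°, groundspeed=270.5 kt
Leg 5: heading=236.6°, groundspeed=169.5 kt
Leg 6: heading=166.2°, groundspeed=212.9 kt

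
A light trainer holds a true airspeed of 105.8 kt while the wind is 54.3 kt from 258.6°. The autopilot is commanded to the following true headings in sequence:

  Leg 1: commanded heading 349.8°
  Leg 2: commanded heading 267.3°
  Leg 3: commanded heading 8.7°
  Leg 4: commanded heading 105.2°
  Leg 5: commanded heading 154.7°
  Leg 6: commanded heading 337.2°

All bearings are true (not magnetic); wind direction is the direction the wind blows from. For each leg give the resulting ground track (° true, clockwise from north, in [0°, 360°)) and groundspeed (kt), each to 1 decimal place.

Leg 1: track=16.7°, groundspeed=119.9 kt
Leg 2: track=276.3°, groundspeed=52.8 kt
Leg 3: track=31.0°, groundspeed=134.5 kt
Leg 4: track=96.2°, groundspeed=156.3 kt
Leg 5: track=130.8°, groundspeed=130.0 kt
Leg 6: track=6.4°, groundspeed=109.0 kt

Leg 1: heading 349.8°; drift +26.9° → track 16.7°, groundspeed 119.9 kt
Leg 2: heading 267.3°; drift +9.0° → track 276.3°, groundspeed 52.8 kt
Leg 3: heading 8.7°; drift +22.3° → track 31.0°, groundspeed 134.5 kt
Leg 4: heading 105.2°; drift -9.0° → track 96.2°, groundspeed 156.3 kt
Leg 5: heading 154.7°; drift -23.9° → track 130.8°, groundspeed 130.0 kt
Leg 6: heading 337.2°; drift +29.2° → track 6.4°, groundspeed 109.0 kt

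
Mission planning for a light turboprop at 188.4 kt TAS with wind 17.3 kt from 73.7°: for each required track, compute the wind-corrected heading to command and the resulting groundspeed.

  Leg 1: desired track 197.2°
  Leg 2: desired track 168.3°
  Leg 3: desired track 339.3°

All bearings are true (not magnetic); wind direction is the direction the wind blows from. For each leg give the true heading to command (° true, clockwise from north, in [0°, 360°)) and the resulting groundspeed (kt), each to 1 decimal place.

Leg 1: heading=192.8°, groundspeed=197.4 kt
Leg 2: heading=163.0°, groundspeed=189.0 kt
Leg 3: heading=344.6°, groundspeed=188.9 kt

Leg 1: desired track 197.2°; wind correction -4.4° → command heading 192.8°, groundspeed 197.4 kt
Leg 2: desired track 168.3°; wind correction -5.3° → command heading 163.0°, groundspeed 189.0 kt
Leg 3: desired track 339.3°; wind correction +5.3° → command heading 344.6°, groundspeed 188.9 kt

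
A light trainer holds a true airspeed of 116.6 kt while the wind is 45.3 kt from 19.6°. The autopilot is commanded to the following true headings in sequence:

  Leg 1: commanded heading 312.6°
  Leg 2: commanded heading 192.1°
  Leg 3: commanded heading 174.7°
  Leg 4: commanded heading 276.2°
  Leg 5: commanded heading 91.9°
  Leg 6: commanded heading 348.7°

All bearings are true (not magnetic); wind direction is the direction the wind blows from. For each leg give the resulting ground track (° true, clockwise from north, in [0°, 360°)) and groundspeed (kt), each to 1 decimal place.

Leg 1: track=289.7°, groundspeed=107.3 kt
Leg 2: track=194.2°, groundspeed=161.6 kt
Leg 3: track=181.6°, groundspeed=158.8 kt
Leg 4: track=257.1°, groundspeed=134.5 kt
Leg 5: track=114.7°, groundspeed=111.5 kt
Leg 6: track=332.0°, groundspeed=81.1 kt

Leg 1: heading 312.6°; drift -22.9° → track 289.7°, groundspeed 107.3 kt
Leg 2: heading 192.1°; drift +2.1° → track 194.2°, groundspeed 161.6 kt
Leg 3: heading 174.7°; drift +6.9° → track 181.6°, groundspeed 158.8 kt
Leg 4: heading 276.2°; drift -19.1° → track 257.1°, groundspeed 134.5 kt
Leg 5: heading 91.9°; drift +22.8° → track 114.7°, groundspeed 111.5 kt
Leg 6: heading 348.7°; drift -16.7° → track 332.0°, groundspeed 81.1 kt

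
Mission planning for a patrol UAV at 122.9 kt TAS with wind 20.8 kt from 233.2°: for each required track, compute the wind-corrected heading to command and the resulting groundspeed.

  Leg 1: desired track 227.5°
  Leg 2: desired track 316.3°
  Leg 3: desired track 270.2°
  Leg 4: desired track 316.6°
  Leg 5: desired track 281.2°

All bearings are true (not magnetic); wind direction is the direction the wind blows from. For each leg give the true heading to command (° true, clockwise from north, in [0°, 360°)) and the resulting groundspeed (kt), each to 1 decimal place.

Leg 1: heading=228.5°, groundspeed=102.2 kt
Leg 2: heading=306.6°, groundspeed=118.7 kt
Leg 3: heading=264.4°, groundspeed=105.6 kt
Leg 4: heading=306.9°, groundspeed=118.8 kt
Leg 5: heading=274.0°, groundspeed=108.0 kt

Leg 1: desired track 227.5°; wind correction +1.0° → command heading 228.5°, groundspeed 102.2 kt
Leg 2: desired track 316.3°; wind correction -9.7° → command heading 306.6°, groundspeed 118.7 kt
Leg 3: desired track 270.2°; wind correction -5.8° → command heading 264.4°, groundspeed 105.6 kt
Leg 4: desired track 316.6°; wind correction -9.7° → command heading 306.9°, groundspeed 118.8 kt
Leg 5: desired track 281.2°; wind correction -7.2° → command heading 274.0°, groundspeed 108.0 kt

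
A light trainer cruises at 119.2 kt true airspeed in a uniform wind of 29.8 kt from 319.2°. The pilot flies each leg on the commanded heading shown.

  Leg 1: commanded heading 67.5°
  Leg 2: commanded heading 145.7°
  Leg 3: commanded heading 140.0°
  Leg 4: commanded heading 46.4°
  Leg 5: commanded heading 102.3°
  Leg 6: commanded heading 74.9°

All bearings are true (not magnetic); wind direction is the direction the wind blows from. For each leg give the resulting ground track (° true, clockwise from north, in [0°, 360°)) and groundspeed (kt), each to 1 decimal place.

Leg 1: track=79.9°, groundspeed=131.6 kt
Leg 2: track=144.4°, groundspeed=148.8 kt
Leg 3: track=139.8°, groundspeed=149.0 kt
Leg 4: track=60.6°, groundspeed=121.4 kt
Leg 5: track=109.4°, groundspeed=144.1 kt
Leg 6: track=86.4°, groundspeed=134.8 kt

Leg 1: heading 67.5°; drift +12.4° → track 79.9°, groundspeed 131.6 kt
Leg 2: heading 145.7°; drift -1.3° → track 144.4°, groundspeed 148.8 kt
Leg 3: heading 140.0°; drift -0.2° → track 139.8°, groundspeed 149.0 kt
Leg 4: heading 46.4°; drift +14.2° → track 60.6°, groundspeed 121.4 kt
Leg 5: heading 102.3°; drift +7.1° → track 109.4°, groundspeed 144.1 kt
Leg 6: heading 74.9°; drift +11.5° → track 86.4°, groundspeed 134.8 kt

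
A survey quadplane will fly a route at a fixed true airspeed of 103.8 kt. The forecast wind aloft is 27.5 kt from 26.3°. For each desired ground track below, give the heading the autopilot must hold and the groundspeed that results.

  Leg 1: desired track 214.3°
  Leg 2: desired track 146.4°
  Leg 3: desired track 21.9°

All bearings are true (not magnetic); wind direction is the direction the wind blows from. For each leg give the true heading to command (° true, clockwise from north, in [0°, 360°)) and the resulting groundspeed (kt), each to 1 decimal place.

Leg 1: heading=216.4°, groundspeed=131.0 kt
Leg 2: heading=133.1°, groundspeed=114.8 kt
Leg 3: heading=23.1°, groundspeed=76.4 kt

Leg 1: desired track 214.3°; wind correction +2.1° → command heading 216.4°, groundspeed 131.0 kt
Leg 2: desired track 146.4°; wind correction -13.3° → command heading 133.1°, groundspeed 114.8 kt
Leg 3: desired track 21.9°; wind correction +1.2° → command heading 23.1°, groundspeed 76.4 kt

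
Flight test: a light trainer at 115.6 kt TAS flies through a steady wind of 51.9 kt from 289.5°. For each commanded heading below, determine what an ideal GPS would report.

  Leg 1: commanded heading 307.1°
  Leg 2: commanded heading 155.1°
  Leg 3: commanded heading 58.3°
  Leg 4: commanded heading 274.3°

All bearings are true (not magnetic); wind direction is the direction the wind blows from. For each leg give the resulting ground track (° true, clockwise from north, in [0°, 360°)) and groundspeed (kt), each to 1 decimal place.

Leg 1: heading 307.1°; drift +13.3° → track 320.4°, groundspeed 68.0 kt
Leg 2: heading 155.1°; drift -13.7° → track 141.4°, groundspeed 156.4 kt
Leg 3: heading 58.3°; drift +15.3° → track 73.6°, groundspeed 153.5 kt
Leg 4: heading 274.3°; drift -11.7° → track 262.6°, groundspeed 66.9 kt

Leg 1: track=320.4°, groundspeed=68.0 kt
Leg 2: track=141.4°, groundspeed=156.4 kt
Leg 3: track=73.6°, groundspeed=153.5 kt
Leg 4: track=262.6°, groundspeed=66.9 kt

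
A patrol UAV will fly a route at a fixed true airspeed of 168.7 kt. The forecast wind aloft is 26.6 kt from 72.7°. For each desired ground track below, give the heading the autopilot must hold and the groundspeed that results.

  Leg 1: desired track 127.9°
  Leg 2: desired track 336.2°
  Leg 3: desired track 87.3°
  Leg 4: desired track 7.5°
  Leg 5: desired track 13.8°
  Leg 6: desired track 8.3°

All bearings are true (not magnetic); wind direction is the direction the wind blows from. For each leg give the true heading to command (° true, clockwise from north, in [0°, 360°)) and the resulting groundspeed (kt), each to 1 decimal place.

Leg 1: heading=120.5°, groundspeed=152.1 kt
Leg 2: heading=345.2°, groundspeed=169.6 kt
Leg 3: heading=85.0°, groundspeed=142.8 kt
Leg 4: heading=15.7°, groundspeed=155.8 kt
Leg 5: heading=21.6°, groundspeed=153.4 kt
Leg 6: heading=16.5°, groundspeed=155.5 kt

Leg 1: desired track 127.9°; wind correction -7.4° → command heading 120.5°, groundspeed 152.1 kt
Leg 2: desired track 336.2°; wind correction +9.0° → command heading 345.2°, groundspeed 169.6 kt
Leg 3: desired track 87.3°; wind correction -2.3° → command heading 85.0°, groundspeed 142.8 kt
Leg 4: desired track 7.5°; wind correction +8.2° → command heading 15.7°, groundspeed 155.8 kt
Leg 5: desired track 13.8°; wind correction +7.8° → command heading 21.6°, groundspeed 153.4 kt
Leg 6: desired track 8.3°; wind correction +8.2° → command heading 16.5°, groundspeed 155.5 kt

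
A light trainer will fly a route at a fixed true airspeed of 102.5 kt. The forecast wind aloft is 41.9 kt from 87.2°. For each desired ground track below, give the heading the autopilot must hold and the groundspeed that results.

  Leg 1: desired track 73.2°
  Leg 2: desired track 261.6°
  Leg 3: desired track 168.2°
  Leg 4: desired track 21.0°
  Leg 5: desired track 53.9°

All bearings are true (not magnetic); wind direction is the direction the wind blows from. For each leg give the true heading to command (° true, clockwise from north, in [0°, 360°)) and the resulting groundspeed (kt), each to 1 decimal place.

Leg 1: heading=78.9°, groundspeed=61.3 kt
Leg 2: heading=259.3°, groundspeed=144.1 kt
Leg 3: heading=144.4°, groundspeed=87.2 kt
Leg 4: heading=43.0°, groundspeed=78.2 kt
Leg 5: heading=66.9°, groundspeed=64.9 kt

Leg 1: desired track 73.2°; wind correction +5.7° → command heading 78.9°, groundspeed 61.3 kt
Leg 2: desired track 261.6°; wind correction -2.3° → command heading 259.3°, groundspeed 144.1 kt
Leg 3: desired track 168.2°; wind correction -23.8° → command heading 144.4°, groundspeed 87.2 kt
Leg 4: desired track 21.0°; wind correction +22.0° → command heading 43.0°, groundspeed 78.2 kt
Leg 5: desired track 53.9°; wind correction +13.0° → command heading 66.9°, groundspeed 64.9 kt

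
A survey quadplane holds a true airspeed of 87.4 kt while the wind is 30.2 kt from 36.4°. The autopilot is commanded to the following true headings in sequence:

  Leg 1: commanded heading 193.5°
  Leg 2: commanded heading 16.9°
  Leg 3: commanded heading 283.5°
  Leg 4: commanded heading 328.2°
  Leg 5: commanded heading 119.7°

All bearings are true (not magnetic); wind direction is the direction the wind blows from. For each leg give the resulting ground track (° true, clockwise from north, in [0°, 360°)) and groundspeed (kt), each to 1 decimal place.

Leg 1: heading 193.5°; drift +5.8° → track 199.3°, groundspeed 115.8 kt
Leg 2: heading 16.9°; drift -9.7° → track 7.2°, groundspeed 59.8 kt
Leg 3: heading 283.5°; drift -15.7° → track 267.8°, groundspeed 103.0 kt
Leg 4: heading 328.2°; drift -20.2° → track 308.0°, groundspeed 81.2 kt
Leg 5: heading 119.7°; drift +19.7° → track 139.4°, groundspeed 89.1 kt

Leg 1: track=199.3°, groundspeed=115.8 kt
Leg 2: track=7.2°, groundspeed=59.8 kt
Leg 3: track=267.8°, groundspeed=103.0 kt
Leg 4: track=308.0°, groundspeed=81.2 kt
Leg 5: track=139.4°, groundspeed=89.1 kt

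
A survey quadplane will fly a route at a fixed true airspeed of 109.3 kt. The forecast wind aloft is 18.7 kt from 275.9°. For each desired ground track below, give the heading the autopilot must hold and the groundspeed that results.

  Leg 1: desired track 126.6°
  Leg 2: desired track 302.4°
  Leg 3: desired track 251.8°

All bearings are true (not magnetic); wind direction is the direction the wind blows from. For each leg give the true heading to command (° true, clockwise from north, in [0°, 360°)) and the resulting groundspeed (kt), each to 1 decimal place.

Leg 1: desired track 126.6°; wind correction +5.0° → command heading 131.6°, groundspeed 125.0 kt
Leg 2: desired track 302.4°; wind correction -4.4° → command heading 298.0°, groundspeed 92.2 kt
Leg 3: desired track 251.8°; wind correction +4.0° → command heading 255.8°, groundspeed 92.0 kt

Leg 1: heading=131.6°, groundspeed=125.0 kt
Leg 2: heading=298.0°, groundspeed=92.2 kt
Leg 3: heading=255.8°, groundspeed=92.0 kt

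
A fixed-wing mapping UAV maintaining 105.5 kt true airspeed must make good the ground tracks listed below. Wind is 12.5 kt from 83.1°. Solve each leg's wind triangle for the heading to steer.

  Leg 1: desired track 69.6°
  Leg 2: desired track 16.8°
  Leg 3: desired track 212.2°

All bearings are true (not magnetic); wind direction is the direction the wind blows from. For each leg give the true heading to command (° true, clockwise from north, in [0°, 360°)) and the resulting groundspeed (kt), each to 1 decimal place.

Leg 1: desired track 69.6°; wind correction +1.6° → command heading 71.2°, groundspeed 93.3 kt
Leg 2: desired track 16.8°; wind correction +6.2° → command heading 23.0°, groundspeed 99.9 kt
Leg 3: desired track 212.2°; wind correction -5.3° → command heading 206.9°, groundspeed 112.9 kt

Leg 1: heading=71.2°, groundspeed=93.3 kt
Leg 2: heading=23.0°, groundspeed=99.9 kt
Leg 3: heading=206.9°, groundspeed=112.9 kt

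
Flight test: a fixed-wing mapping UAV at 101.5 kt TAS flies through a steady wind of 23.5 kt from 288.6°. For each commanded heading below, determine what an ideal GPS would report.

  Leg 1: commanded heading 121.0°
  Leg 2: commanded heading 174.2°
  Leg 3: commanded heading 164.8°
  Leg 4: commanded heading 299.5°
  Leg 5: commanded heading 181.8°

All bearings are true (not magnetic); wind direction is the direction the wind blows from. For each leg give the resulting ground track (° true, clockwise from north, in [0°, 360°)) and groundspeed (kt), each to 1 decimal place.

Leg 1: heading 121.0°; drift -2.3° → track 118.7°, groundspeed 124.6 kt
Leg 2: heading 174.2°; drift -10.9° → track 163.3°, groundspeed 113.2 kt
Leg 3: heading 164.8°; drift -9.7° → track 155.1°, groundspeed 116.2 kt
Leg 4: heading 299.5°; drift +3.2° → track 302.7°, groundspeed 78.5 kt
Leg 5: heading 181.8°; drift -11.7° → track 170.1°, groundspeed 110.6 kt

Leg 1: track=118.7°, groundspeed=124.6 kt
Leg 2: track=163.3°, groundspeed=113.2 kt
Leg 3: track=155.1°, groundspeed=116.2 kt
Leg 4: track=302.7°, groundspeed=78.5 kt
Leg 5: track=170.1°, groundspeed=110.6 kt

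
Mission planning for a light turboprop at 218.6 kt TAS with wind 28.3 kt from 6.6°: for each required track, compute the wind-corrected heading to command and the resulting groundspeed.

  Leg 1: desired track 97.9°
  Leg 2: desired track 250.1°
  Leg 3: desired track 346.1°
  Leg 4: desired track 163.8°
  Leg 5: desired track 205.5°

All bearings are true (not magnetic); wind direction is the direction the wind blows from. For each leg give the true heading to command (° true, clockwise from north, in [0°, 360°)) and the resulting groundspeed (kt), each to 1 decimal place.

Leg 1: heading=90.5°, groundspeed=217.4 kt
Leg 2: heading=256.8°, groundspeed=229.8 kt
Leg 3: heading=348.7°, groundspeed=191.9 kt
Leg 4: heading=160.9°, groundspeed=244.4 kt
Leg 5: heading=207.9°, groundspeed=245.2 kt

Leg 1: desired track 97.9°; wind correction -7.4° → command heading 90.5°, groundspeed 217.4 kt
Leg 2: desired track 250.1°; wind correction +6.7° → command heading 256.8°, groundspeed 229.8 kt
Leg 3: desired track 346.1°; wind correction +2.6° → command heading 348.7°, groundspeed 191.9 kt
Leg 4: desired track 163.8°; wind correction -2.9° → command heading 160.9°, groundspeed 244.4 kt
Leg 5: desired track 205.5°; wind correction +2.4° → command heading 207.9°, groundspeed 245.2 kt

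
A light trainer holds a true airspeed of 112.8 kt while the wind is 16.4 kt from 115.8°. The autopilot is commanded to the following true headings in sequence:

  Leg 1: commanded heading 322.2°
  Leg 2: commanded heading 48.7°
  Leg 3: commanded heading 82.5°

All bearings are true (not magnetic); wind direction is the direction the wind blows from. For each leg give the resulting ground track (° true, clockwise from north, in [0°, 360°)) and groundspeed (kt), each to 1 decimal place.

Leg 1: heading 322.2°; drift -3.3° → track 318.9°, groundspeed 127.7 kt
Leg 2: heading 48.7°; drift -8.1° → track 40.6°, groundspeed 107.5 kt
Leg 3: heading 82.5°; drift -5.2° → track 77.3°, groundspeed 99.5 kt

Leg 1: track=318.9°, groundspeed=127.7 kt
Leg 2: track=40.6°, groundspeed=107.5 kt
Leg 3: track=77.3°, groundspeed=99.5 kt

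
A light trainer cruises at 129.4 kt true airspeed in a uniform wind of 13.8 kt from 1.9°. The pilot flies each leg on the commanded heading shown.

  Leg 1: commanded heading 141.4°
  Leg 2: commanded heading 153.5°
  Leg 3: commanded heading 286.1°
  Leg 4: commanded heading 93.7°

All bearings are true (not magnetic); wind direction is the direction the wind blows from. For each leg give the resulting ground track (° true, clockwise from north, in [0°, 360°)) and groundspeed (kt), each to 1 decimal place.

Leg 1: heading 141.4°; drift +3.7° → track 145.1°, groundspeed 140.2 kt
Leg 2: heading 153.5°; drift +2.7° → track 156.2°, groundspeed 141.7 kt
Leg 3: heading 286.1°; drift -6.1° → track 280.0°, groundspeed 126.7 kt
Leg 4: heading 93.7°; drift +6.1° → track 99.8°, groundspeed 130.6 kt

Leg 1: track=145.1°, groundspeed=140.2 kt
Leg 2: track=156.2°, groundspeed=141.7 kt
Leg 3: track=280.0°, groundspeed=126.7 kt
Leg 4: track=99.8°, groundspeed=130.6 kt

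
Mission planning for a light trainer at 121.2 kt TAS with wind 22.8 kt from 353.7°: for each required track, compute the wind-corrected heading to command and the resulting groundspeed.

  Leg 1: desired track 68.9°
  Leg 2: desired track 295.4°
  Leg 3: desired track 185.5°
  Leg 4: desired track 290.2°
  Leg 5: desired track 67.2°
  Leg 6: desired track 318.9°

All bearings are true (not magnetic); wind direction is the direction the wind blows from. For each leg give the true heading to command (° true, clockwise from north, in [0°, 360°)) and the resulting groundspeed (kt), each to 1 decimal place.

Leg 1: desired track 68.9°; wind correction -10.5° → command heading 58.4°, groundspeed 113.4 kt
Leg 2: desired track 295.4°; wind correction +9.2° → command heading 304.6°, groundspeed 107.7 kt
Leg 3: desired track 185.5°; wind correction +2.2° → command heading 187.7°, groundspeed 143.4 kt
Leg 4: desired track 290.2°; wind correction +9.7° → command heading 299.9°, groundspeed 109.3 kt
Leg 5: desired track 67.2°; wind correction -10.4° → command heading 56.8°, groundspeed 112.7 kt
Leg 6: desired track 318.9°; wind correction +6.2° → command heading 325.1°, groundspeed 101.8 kt

Leg 1: heading=58.4°, groundspeed=113.4 kt
Leg 2: heading=304.6°, groundspeed=107.7 kt
Leg 3: heading=187.7°, groundspeed=143.4 kt
Leg 4: heading=299.9°, groundspeed=109.3 kt
Leg 5: heading=56.8°, groundspeed=112.7 kt
Leg 6: heading=325.1°, groundspeed=101.8 kt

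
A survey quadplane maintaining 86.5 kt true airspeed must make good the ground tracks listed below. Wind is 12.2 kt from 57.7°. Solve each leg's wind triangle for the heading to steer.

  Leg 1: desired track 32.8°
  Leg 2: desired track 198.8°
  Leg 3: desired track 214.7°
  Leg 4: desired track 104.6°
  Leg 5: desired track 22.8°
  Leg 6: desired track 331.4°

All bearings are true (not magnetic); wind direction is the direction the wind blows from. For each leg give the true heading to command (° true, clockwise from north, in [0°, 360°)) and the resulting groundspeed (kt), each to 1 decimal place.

Leg 1: heading=36.2°, groundspeed=75.3 kt
Leg 2: heading=193.7°, groundspeed=95.7 kt
Leg 3: heading=211.5°, groundspeed=97.6 kt
Leg 4: heading=98.7°, groundspeed=77.7 kt
Leg 5: heading=27.4°, groundspeed=76.2 kt
Leg 6: heading=339.5°, groundspeed=84.9 kt

Leg 1: desired track 32.8°; wind correction +3.4° → command heading 36.2°, groundspeed 75.3 kt
Leg 2: desired track 198.8°; wind correction -5.1° → command heading 193.7°, groundspeed 95.7 kt
Leg 3: desired track 214.7°; wind correction -3.2° → command heading 211.5°, groundspeed 97.6 kt
Leg 4: desired track 104.6°; wind correction -5.9° → command heading 98.7°, groundspeed 77.7 kt
Leg 5: desired track 22.8°; wind correction +4.6° → command heading 27.4°, groundspeed 76.2 kt
Leg 6: desired track 331.4°; wind correction +8.1° → command heading 339.5°, groundspeed 84.9 kt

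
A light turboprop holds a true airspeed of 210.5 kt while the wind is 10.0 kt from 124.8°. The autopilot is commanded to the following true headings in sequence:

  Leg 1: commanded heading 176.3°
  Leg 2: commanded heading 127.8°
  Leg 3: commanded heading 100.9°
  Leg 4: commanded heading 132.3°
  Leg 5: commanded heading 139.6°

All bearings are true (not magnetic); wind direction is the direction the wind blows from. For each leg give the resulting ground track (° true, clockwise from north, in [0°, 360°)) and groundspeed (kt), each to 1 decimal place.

Leg 1: heading 176.3°; drift +2.2° → track 178.5°, groundspeed 204.4 kt
Leg 2: heading 127.8°; drift +0.1° → track 127.9°, groundspeed 200.5 kt
Leg 3: heading 100.9°; drift -1.2° → track 99.7°, groundspeed 201.4 kt
Leg 4: heading 132.3°; drift +0.4° → track 132.7°, groundspeed 200.6 kt
Leg 5: heading 139.6°; drift +0.7° → track 140.3°, groundspeed 200.8 kt

Leg 1: track=178.5°, groundspeed=204.4 kt
Leg 2: track=127.9°, groundspeed=200.5 kt
Leg 3: track=99.7°, groundspeed=201.4 kt
Leg 4: track=132.7°, groundspeed=200.6 kt
Leg 5: track=140.3°, groundspeed=200.8 kt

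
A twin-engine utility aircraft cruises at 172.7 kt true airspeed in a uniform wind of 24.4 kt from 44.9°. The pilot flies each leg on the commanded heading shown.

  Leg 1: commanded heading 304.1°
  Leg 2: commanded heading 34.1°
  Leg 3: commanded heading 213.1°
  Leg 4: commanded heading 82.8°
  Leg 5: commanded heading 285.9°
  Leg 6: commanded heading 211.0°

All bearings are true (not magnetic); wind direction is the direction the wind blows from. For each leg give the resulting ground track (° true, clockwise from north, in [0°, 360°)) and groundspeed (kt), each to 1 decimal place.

Leg 1: heading 304.1°; drift -7.7° → track 296.4°, groundspeed 178.9 kt
Leg 2: heading 34.1°; drift -1.8° → track 32.3°, groundspeed 148.8 kt
Leg 3: heading 213.1°; drift +1.5° → track 214.6°, groundspeed 196.6 kt
Leg 4: heading 82.8°; drift +5.6° → track 88.4°, groundspeed 154.2 kt
Leg 5: heading 285.9°; drift -6.6° → track 279.3°, groundspeed 185.8 kt
Leg 6: heading 211.0°; drift +1.7° → track 212.7°, groundspeed 196.5 kt

Leg 1: track=296.4°, groundspeed=178.9 kt
Leg 2: track=32.3°, groundspeed=148.8 kt
Leg 3: track=214.6°, groundspeed=196.6 kt
Leg 4: track=88.4°, groundspeed=154.2 kt
Leg 5: track=279.3°, groundspeed=185.8 kt
Leg 6: track=212.7°, groundspeed=196.5 kt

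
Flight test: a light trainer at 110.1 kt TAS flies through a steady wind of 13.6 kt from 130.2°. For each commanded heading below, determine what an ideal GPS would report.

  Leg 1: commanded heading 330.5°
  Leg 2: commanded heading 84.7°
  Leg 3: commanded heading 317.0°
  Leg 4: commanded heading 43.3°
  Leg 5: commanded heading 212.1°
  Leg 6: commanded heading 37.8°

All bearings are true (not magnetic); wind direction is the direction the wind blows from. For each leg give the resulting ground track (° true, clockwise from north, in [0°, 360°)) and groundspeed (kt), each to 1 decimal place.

Leg 1: heading 330.5°; drift -2.2° → track 328.3°, groundspeed 122.9 kt
Leg 2: heading 84.7°; drift -5.5° → track 79.2°, groundspeed 101.0 kt
Leg 3: heading 317.0°; drift -0.7° → track 316.3°, groundspeed 123.6 kt
Leg 4: heading 43.3°; drift -7.1° → track 36.2°, groundspeed 110.2 kt
Leg 5: heading 212.1°; drift +7.1° → track 219.2°, groundspeed 109.0 kt
Leg 6: heading 37.8°; drift -7.0° → track 30.8°, groundspeed 111.5 kt

Leg 1: track=328.3°, groundspeed=122.9 kt
Leg 2: track=79.2°, groundspeed=101.0 kt
Leg 3: track=316.3°, groundspeed=123.6 kt
Leg 4: track=36.2°, groundspeed=110.2 kt
Leg 5: track=219.2°, groundspeed=109.0 kt
Leg 6: track=30.8°, groundspeed=111.5 kt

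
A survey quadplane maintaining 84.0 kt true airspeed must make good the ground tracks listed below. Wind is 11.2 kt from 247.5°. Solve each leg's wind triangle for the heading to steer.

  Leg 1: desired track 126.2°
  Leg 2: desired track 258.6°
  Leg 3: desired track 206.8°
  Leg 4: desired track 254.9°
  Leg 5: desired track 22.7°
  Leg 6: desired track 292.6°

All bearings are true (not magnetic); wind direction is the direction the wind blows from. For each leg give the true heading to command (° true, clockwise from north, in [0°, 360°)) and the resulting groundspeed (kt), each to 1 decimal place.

Leg 1: desired track 126.2°; wind correction +6.5° → command heading 132.7°, groundspeed 89.3 kt
Leg 2: desired track 258.6°; wind correction -1.5° → command heading 257.1°, groundspeed 73.0 kt
Leg 3: desired track 206.8°; wind correction +5.0° → command heading 211.8°, groundspeed 75.2 kt
Leg 4: desired track 254.9°; wind correction -1.0° → command heading 253.9°, groundspeed 72.9 kt
Leg 5: desired track 22.7°; wind correction -5.4° → command heading 17.3°, groundspeed 91.6 kt
Leg 6: desired track 292.6°; wind correction -5.4° → command heading 287.2°, groundspeed 75.7 kt

Leg 1: heading=132.7°, groundspeed=89.3 kt
Leg 2: heading=257.1°, groundspeed=73.0 kt
Leg 3: heading=211.8°, groundspeed=75.2 kt
Leg 4: heading=253.9°, groundspeed=72.9 kt
Leg 5: heading=17.3°, groundspeed=91.6 kt
Leg 6: heading=287.2°, groundspeed=75.7 kt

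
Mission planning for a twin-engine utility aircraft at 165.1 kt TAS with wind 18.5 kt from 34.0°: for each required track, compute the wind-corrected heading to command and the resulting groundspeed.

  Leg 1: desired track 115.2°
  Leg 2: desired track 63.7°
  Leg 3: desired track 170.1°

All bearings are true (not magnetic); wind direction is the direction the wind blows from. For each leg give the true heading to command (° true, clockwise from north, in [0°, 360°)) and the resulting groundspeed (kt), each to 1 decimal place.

Leg 1: heading=108.8°, groundspeed=161.3 kt
Leg 2: heading=60.5°, groundspeed=148.8 kt
Leg 3: heading=165.6°, groundspeed=177.9 kt

Leg 1: desired track 115.2°; wind correction -6.4° → command heading 108.8°, groundspeed 161.3 kt
Leg 2: desired track 63.7°; wind correction -3.2° → command heading 60.5°, groundspeed 148.8 kt
Leg 3: desired track 170.1°; wind correction -4.5° → command heading 165.6°, groundspeed 177.9 kt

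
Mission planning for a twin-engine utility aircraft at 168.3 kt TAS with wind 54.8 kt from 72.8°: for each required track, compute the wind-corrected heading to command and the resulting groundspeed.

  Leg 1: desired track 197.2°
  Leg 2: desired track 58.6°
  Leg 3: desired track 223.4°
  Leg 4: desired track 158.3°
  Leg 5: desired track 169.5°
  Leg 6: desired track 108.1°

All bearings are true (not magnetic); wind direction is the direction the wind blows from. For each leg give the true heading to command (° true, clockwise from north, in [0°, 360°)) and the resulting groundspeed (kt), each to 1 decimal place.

Leg 1: heading=181.6°, groundspeed=193.1 kt
Leg 2: heading=63.2°, groundspeed=114.6 kt
Leg 3: heading=214.2°, groundspeed=213.9 kt
Leg 4: heading=139.4°, groundspeed=154.9 kt
Leg 5: heading=150.6°, groundspeed=165.7 kt
Leg 6: heading=97.3°, groundspeed=120.6 kt

Leg 1: desired track 197.2°; wind correction -15.6° → command heading 181.6°, groundspeed 193.1 kt
Leg 2: desired track 58.6°; wind correction +4.6° → command heading 63.2°, groundspeed 114.6 kt
Leg 3: desired track 223.4°; wind correction -9.2° → command heading 214.2°, groundspeed 213.9 kt
Leg 4: desired track 158.3°; wind correction -18.9° → command heading 139.4°, groundspeed 154.9 kt
Leg 5: desired track 169.5°; wind correction -18.9° → command heading 150.6°, groundspeed 165.7 kt
Leg 6: desired track 108.1°; wind correction -10.8° → command heading 97.3°, groundspeed 120.6 kt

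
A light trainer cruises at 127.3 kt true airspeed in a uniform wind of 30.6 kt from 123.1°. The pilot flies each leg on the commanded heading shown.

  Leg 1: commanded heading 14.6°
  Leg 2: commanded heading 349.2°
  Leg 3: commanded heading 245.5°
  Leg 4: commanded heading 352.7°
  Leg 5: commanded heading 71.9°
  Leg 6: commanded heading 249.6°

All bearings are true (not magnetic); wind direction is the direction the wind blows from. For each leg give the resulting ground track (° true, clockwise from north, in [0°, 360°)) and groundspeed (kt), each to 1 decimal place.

Leg 1: heading 14.6°; drift -12.0° → track 2.6°, groundspeed 140.0 kt
Leg 2: heading 349.2°; drift -8.4° → track 340.8°, groundspeed 150.1 kt
Leg 3: heading 245.5°; drift +10.2° → track 255.7°, groundspeed 146.0 kt
Leg 4: heading 352.7°; drift -9.0° → track 343.7°, groundspeed 149.0 kt
Leg 5: heading 71.9°; drift -12.4° → track 59.5°, groundspeed 110.7 kt
Leg 6: heading 249.6°; drift +9.6° → track 259.2°, groundspeed 147.6 kt

Leg 1: track=2.6°, groundspeed=140.0 kt
Leg 2: track=340.8°, groundspeed=150.1 kt
Leg 3: track=255.7°, groundspeed=146.0 kt
Leg 4: track=343.7°, groundspeed=149.0 kt
Leg 5: track=59.5°, groundspeed=110.7 kt
Leg 6: track=259.2°, groundspeed=147.6 kt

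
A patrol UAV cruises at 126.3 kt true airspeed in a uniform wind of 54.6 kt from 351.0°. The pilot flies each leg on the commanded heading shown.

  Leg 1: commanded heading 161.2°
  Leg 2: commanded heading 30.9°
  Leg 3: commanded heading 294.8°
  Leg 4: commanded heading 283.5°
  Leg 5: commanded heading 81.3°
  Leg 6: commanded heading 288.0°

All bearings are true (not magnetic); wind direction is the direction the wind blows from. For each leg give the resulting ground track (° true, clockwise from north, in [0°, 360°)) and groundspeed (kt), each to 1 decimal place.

Leg 1: heading 161.2°; drift +3.0° → track 164.2°, groundspeed 180.3 kt
Leg 2: heading 30.9°; drift +22.5° → track 53.4°, groundspeed 91.4 kt
Leg 3: heading 294.8°; drift -25.3° → track 269.5°, groundspeed 106.1 kt
Leg 4: heading 283.5°; drift -25.6° → track 257.9°, groundspeed 116.9 kt
Leg 5: heading 81.3°; drift +23.3° → track 104.6°, groundspeed 137.9 kt
Leg 6: heading 288.0°; drift -25.6° → track 262.4°, groundspeed 112.6 kt

Leg 1: track=164.2°, groundspeed=180.3 kt
Leg 2: track=53.4°, groundspeed=91.4 kt
Leg 3: track=269.5°, groundspeed=106.1 kt
Leg 4: track=257.9°, groundspeed=116.9 kt
Leg 5: track=104.6°, groundspeed=137.9 kt
Leg 6: track=262.4°, groundspeed=112.6 kt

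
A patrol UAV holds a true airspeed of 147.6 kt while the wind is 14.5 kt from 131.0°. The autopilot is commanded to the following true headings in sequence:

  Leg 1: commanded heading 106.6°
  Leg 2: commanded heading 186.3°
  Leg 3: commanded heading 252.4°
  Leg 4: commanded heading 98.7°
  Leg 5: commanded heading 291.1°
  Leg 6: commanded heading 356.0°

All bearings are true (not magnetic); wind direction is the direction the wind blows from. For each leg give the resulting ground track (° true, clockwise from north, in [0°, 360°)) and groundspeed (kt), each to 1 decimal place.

Leg 1: track=104.0°, groundspeed=134.5 kt
Leg 2: track=191.2°, groundspeed=139.9 kt
Leg 3: track=257.0°, groundspeed=155.6 kt
Leg 4: track=95.4°, groundspeed=135.6 kt
Leg 5: track=292.9°, groundspeed=161.3 kt
Leg 6: track=352.3°, groundspeed=158.2 kt

Leg 1: heading 106.6°; drift -2.6° → track 104.0°, groundspeed 134.5 kt
Leg 2: heading 186.3°; drift +4.9° → track 191.2°, groundspeed 139.9 kt
Leg 3: heading 252.4°; drift +4.6° → track 257.0°, groundspeed 155.6 kt
Leg 4: heading 98.7°; drift -3.3° → track 95.4°, groundspeed 135.6 kt
Leg 5: heading 291.1°; drift +1.8° → track 292.9°, groundspeed 161.3 kt
Leg 6: heading 356.0°; drift -3.7° → track 352.3°, groundspeed 158.2 kt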